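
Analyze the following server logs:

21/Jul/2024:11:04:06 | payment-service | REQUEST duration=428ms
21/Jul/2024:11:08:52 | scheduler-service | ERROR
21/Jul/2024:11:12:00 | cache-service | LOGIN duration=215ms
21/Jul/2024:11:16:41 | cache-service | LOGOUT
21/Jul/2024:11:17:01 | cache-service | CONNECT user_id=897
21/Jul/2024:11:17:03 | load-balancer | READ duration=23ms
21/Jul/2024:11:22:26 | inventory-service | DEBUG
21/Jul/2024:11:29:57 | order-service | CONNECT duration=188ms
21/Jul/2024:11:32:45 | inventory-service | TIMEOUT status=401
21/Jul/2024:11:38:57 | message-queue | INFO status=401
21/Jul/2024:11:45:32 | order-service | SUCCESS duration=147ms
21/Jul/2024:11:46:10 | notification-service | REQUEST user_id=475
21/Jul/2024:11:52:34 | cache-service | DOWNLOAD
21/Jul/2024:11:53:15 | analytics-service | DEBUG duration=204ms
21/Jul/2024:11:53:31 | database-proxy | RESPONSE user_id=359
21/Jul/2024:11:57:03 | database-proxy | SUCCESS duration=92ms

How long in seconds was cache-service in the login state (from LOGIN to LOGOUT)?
281

To calculate state duration:

1. Find LOGIN event for cache-service: 21/Jul/2024:11:12:00
2. Find LOGOUT event for cache-service: 21/Jul/2024:11:16:41
3. Calculate duration: 21/Jul/2024:11:16:41 - 21/Jul/2024:11:12:00 = 281 seconds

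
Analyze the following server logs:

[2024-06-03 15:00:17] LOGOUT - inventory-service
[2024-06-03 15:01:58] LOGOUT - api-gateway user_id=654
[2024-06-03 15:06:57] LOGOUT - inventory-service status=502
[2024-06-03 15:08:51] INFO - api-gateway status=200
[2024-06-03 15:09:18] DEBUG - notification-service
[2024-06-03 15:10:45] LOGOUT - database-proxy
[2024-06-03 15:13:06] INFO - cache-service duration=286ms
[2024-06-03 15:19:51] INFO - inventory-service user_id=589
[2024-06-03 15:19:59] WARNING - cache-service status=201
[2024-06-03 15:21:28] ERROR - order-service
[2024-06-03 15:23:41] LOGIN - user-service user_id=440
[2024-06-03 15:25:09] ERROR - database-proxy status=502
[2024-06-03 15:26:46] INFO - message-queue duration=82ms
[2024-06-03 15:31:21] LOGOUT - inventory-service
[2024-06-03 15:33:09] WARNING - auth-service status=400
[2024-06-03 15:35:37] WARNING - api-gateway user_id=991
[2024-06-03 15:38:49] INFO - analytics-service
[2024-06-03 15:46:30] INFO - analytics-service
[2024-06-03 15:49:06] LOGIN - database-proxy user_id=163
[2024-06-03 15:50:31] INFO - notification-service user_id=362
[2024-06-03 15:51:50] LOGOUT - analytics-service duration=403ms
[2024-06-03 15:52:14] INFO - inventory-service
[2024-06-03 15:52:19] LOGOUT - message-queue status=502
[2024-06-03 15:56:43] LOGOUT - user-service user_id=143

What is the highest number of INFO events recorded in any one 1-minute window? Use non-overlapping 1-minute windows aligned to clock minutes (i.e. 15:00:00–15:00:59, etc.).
1

To find the burst window:

1. Divide the log period into non-overlapping 1-minute windows starting at 15:00
2. Count INFO events in each window
3. Find the window with maximum count
4. Maximum events in a window: 1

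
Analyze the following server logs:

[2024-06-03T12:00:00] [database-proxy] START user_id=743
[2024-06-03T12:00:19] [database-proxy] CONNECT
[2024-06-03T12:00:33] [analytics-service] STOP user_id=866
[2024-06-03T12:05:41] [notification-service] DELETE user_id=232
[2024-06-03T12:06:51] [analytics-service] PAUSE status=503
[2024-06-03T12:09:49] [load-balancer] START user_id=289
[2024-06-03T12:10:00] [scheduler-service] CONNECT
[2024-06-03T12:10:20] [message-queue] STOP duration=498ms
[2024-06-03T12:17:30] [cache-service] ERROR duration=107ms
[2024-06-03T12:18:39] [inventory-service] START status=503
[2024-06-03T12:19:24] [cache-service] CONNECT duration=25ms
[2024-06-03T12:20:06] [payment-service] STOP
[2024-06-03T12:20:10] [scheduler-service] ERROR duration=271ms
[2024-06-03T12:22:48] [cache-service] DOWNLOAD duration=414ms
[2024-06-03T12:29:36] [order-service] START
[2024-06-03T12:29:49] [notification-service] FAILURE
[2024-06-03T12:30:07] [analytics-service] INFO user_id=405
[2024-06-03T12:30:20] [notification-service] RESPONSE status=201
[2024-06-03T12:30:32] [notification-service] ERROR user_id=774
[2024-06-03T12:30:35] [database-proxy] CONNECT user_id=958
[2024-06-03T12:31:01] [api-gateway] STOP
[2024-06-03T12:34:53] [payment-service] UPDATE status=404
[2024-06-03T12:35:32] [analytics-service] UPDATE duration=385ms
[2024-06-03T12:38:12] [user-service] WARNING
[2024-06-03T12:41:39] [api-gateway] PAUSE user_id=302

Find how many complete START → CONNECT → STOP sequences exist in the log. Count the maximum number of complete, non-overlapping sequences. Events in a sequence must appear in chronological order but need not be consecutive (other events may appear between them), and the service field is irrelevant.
4

To count sequences:

1. Look for pattern: START → CONNECT → STOP
2. Greedily scan the log in chronological order, matching each sequence element in turn (ignoring service)
3. Each time the full pattern completes, increment the count and restart matching from the next event
4. Complete non-overlapping sequences found: 4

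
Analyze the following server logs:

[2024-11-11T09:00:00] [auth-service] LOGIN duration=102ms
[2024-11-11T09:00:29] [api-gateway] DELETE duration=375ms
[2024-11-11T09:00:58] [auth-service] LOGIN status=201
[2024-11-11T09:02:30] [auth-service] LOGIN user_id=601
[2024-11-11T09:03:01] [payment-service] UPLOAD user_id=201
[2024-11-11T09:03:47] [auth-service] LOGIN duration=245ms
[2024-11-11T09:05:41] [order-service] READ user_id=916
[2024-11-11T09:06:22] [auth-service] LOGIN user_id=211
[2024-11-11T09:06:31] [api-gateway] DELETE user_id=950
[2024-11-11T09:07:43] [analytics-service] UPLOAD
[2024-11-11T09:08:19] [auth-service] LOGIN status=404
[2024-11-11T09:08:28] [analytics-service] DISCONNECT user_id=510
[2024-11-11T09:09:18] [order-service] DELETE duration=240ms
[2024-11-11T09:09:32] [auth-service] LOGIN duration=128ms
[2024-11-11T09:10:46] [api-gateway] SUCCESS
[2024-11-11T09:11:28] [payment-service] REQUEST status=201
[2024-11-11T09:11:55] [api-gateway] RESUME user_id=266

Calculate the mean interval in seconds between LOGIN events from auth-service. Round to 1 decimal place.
95.3

To calculate average interval:

1. Find all LOGIN events for auth-service in order
2. Calculate time gaps between consecutive events
3. Compute mean of gaps: 572 / 6 = 95.3 seconds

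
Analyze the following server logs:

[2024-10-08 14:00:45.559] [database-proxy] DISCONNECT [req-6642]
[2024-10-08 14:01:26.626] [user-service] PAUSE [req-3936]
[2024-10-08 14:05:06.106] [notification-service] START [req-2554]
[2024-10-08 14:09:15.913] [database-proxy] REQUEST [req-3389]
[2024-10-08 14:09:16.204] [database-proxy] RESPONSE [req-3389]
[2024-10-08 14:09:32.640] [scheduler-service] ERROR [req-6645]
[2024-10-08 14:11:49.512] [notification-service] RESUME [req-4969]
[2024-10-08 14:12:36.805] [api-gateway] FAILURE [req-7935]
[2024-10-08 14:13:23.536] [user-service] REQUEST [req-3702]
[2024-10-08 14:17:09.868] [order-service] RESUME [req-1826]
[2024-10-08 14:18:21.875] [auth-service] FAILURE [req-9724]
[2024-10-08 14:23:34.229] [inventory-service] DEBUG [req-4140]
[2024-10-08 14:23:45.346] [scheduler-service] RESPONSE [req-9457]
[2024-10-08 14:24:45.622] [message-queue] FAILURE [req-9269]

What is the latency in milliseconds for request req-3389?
291

To calculate latency:

1. Find REQUEST with id req-3389: 2024-10-08 14:09:15.913
2. Find RESPONSE with id req-3389: 2024-10-08 14:09:16.204
3. Latency: 2024-10-08 14:09:16.204 - 2024-10-08 14:09:15.913 = 291ms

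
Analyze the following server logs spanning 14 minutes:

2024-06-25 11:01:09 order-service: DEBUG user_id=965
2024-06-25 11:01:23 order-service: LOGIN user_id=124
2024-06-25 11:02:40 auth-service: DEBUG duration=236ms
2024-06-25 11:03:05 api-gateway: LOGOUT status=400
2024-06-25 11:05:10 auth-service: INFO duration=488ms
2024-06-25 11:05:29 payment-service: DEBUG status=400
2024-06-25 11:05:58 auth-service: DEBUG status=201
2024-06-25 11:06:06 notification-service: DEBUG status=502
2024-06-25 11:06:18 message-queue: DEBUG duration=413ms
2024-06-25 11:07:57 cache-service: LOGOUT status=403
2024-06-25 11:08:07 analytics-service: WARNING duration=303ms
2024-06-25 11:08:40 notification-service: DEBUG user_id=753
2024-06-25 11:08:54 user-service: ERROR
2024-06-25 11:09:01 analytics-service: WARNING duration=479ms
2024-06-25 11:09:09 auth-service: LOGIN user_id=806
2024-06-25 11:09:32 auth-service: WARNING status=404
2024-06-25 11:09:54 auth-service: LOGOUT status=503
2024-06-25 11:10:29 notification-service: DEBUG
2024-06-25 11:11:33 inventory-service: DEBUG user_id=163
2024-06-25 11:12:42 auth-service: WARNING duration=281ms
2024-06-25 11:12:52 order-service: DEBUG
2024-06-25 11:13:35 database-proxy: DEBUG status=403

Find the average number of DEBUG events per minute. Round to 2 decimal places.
0.79

To calculate the rate:

1. Count total DEBUG events: 11
2. Total time period: 14 minutes
3. Rate = 11 / 14 = 0.79 events per minute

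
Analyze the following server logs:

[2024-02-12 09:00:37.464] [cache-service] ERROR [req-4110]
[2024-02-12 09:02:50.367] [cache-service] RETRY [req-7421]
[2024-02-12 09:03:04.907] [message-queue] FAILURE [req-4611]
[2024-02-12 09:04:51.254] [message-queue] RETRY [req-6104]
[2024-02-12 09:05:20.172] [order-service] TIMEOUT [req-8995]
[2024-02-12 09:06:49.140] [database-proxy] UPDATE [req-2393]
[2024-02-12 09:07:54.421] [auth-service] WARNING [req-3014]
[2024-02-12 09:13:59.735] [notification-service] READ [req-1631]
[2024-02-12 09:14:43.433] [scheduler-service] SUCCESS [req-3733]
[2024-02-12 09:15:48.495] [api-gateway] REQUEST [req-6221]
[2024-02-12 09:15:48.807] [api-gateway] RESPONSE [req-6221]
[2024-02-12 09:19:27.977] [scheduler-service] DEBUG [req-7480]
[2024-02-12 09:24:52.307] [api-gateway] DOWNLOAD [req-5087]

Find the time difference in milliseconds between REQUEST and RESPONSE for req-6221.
312

To calculate latency:

1. Find REQUEST with id req-6221: 2024-02-12 09:15:48.495
2. Find RESPONSE with id req-6221: 2024-02-12 09:15:48.807
3. Latency: 2024-02-12 09:15:48.807 - 2024-02-12 09:15:48.495 = 312ms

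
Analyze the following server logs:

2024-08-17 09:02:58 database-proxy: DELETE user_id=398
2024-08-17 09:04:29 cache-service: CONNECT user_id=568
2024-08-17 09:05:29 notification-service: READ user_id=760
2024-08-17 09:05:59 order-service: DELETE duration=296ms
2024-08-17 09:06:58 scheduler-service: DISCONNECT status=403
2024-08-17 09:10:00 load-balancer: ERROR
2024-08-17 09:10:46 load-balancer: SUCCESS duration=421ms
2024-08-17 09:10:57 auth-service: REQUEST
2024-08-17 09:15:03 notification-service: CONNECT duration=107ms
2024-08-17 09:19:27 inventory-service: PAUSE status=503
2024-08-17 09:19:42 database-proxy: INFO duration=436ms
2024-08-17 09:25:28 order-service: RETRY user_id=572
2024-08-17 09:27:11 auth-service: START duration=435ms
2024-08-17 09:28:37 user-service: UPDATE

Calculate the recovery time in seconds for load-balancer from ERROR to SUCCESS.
46

To calculate recovery time:

1. Find ERROR event for load-balancer: 2024-08-17 09:10:00
2. Find next SUCCESS event for load-balancer: 2024-08-17 09:10:46
3. Recovery time: 2024-08-17 09:10:46 - 2024-08-17 09:10:00 = 46 seconds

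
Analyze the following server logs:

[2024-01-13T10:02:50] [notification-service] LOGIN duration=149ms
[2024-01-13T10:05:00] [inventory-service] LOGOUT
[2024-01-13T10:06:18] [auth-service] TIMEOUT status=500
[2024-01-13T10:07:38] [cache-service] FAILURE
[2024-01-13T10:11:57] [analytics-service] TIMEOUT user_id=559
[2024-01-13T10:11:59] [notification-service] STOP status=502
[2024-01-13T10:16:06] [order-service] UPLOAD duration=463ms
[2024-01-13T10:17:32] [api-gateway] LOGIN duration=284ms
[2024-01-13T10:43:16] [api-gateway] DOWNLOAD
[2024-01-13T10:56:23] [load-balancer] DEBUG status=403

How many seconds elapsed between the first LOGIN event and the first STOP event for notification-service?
549

To find the time between events:

1. Locate the first LOGIN event for notification-service: 2024-01-13T10:02:50
2. Locate the first STOP event for notification-service: 2024-01-13T10:11:59
3. Calculate the difference: 2024-01-13T10:11:59 - 2024-01-13T10:02:50 = 549 seconds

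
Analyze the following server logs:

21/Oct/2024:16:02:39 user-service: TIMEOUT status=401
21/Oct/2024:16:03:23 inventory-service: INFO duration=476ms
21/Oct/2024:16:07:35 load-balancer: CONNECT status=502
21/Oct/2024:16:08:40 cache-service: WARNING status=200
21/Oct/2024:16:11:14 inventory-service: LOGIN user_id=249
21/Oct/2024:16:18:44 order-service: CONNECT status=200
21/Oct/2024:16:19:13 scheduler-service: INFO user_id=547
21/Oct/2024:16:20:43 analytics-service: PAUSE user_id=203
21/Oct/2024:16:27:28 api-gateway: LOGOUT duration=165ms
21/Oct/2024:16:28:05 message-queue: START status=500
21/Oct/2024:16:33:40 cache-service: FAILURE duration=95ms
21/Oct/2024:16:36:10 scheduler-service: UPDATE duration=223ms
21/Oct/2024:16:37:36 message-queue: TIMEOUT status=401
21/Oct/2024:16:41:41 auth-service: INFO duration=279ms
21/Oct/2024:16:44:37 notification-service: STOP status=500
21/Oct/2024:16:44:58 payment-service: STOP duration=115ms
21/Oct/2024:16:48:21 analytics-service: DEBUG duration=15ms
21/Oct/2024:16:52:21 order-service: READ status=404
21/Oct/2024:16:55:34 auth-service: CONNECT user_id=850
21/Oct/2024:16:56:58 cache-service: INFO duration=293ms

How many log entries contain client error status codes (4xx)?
3

To find matching entries:

1. Pattern to match: client error status codes (4xx)
2. Scan each log entry for the pattern
3. Count matches: 3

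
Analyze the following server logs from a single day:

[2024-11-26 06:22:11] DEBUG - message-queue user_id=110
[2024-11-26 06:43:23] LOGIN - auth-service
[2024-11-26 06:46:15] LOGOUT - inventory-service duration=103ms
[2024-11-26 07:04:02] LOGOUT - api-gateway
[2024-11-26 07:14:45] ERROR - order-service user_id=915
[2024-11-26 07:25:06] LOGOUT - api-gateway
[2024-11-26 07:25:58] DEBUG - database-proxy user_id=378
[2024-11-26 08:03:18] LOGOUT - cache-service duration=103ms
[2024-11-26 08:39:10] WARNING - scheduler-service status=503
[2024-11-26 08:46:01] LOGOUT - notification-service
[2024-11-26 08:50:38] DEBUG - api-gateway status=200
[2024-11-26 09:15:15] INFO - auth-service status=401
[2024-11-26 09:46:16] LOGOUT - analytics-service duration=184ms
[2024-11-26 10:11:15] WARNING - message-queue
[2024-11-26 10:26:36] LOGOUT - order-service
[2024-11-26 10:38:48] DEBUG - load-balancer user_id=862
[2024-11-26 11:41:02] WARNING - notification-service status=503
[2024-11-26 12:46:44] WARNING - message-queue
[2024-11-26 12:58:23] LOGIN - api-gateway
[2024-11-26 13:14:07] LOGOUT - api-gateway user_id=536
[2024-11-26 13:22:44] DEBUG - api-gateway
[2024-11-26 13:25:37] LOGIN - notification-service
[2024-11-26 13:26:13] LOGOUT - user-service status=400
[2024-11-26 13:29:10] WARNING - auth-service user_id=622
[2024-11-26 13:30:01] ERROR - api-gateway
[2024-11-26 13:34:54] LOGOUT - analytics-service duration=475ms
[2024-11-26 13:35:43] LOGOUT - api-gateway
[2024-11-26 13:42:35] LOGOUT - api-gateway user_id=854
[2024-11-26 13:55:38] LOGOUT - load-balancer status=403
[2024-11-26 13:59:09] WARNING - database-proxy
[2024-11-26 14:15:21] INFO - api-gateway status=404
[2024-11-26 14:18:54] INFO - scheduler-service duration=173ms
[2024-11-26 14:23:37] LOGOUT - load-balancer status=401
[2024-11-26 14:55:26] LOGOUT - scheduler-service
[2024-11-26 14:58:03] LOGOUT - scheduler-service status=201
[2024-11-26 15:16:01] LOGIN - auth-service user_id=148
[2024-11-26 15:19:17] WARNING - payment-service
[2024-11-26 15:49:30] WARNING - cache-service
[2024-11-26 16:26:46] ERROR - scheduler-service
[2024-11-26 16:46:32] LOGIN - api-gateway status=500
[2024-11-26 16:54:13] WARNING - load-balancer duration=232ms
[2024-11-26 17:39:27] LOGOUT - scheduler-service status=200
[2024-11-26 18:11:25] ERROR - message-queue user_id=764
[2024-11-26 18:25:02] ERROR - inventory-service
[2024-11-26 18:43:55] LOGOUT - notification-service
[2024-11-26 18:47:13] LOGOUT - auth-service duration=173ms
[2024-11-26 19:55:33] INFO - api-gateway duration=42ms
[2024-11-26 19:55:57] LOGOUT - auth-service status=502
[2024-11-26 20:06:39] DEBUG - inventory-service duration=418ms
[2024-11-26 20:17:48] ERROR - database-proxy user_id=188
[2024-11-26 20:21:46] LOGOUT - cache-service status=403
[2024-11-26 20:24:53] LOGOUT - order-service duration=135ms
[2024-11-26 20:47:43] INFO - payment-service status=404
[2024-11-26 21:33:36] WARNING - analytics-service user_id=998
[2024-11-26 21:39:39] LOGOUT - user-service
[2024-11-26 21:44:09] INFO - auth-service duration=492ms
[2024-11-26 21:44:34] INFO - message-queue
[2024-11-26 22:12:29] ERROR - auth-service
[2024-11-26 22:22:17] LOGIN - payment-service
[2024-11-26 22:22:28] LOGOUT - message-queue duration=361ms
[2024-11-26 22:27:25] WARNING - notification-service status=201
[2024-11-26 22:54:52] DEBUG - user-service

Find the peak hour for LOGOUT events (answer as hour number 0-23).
13

To find the peak hour:

1. Group all LOGOUT events by hour
2. Count events in each hour
3. Find hour with maximum count
4. Peak hour: 13 (with 6 events)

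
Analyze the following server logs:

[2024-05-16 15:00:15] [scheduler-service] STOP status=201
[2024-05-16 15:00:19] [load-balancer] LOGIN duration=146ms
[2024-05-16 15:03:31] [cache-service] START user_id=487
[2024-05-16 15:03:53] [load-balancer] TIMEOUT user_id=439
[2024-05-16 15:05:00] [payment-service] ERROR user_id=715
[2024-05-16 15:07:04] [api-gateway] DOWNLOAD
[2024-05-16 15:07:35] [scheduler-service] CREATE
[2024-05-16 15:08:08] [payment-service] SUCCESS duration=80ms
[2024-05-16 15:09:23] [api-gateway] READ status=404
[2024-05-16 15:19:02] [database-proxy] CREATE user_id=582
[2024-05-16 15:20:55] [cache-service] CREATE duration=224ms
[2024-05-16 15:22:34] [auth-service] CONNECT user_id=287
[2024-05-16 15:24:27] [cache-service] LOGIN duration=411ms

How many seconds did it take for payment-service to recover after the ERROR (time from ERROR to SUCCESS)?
188

To calculate recovery time:

1. Find ERROR event for payment-service: 2024-05-16 15:05:00
2. Find next SUCCESS event for payment-service: 2024-05-16 15:08:08
3. Recovery time: 2024-05-16 15:08:08 - 2024-05-16 15:05:00 = 188 seconds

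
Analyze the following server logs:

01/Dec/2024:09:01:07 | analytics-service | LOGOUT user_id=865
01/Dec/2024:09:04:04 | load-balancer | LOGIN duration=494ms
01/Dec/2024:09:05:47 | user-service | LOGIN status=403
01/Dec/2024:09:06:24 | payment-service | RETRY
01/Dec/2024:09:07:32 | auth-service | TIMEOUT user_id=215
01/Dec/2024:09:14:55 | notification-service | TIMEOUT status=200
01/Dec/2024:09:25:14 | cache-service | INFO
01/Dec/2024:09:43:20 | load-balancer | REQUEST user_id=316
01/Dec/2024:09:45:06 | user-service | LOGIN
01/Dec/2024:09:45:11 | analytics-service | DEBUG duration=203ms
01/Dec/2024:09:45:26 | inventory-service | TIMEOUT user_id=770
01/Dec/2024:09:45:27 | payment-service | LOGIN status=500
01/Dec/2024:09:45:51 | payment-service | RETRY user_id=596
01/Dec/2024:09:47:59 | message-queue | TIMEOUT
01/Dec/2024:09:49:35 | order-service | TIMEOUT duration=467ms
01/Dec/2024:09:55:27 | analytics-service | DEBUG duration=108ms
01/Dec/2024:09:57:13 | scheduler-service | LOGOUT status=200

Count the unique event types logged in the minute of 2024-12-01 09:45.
4

To count unique event types:

1. Filter events in the minute starting at 2024-12-01 09:45
2. Extract event types from matching entries
3. Count unique types: 4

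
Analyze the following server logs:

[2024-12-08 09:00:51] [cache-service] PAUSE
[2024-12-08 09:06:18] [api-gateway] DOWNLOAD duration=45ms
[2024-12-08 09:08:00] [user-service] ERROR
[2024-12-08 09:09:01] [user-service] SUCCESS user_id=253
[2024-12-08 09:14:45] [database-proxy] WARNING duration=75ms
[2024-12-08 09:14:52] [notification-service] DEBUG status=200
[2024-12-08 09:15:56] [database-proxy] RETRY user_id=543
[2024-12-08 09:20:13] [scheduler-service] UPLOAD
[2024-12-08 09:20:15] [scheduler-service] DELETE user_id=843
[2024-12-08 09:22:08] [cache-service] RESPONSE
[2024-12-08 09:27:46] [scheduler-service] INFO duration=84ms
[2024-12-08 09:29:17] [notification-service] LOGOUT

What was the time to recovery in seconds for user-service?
61

To calculate recovery time:

1. Find ERROR event for user-service: 2024-12-08 09:08:00
2. Find next SUCCESS event for user-service: 2024-12-08 09:09:01
3. Recovery time: 2024-12-08 09:09:01 - 2024-12-08 09:08:00 = 61 seconds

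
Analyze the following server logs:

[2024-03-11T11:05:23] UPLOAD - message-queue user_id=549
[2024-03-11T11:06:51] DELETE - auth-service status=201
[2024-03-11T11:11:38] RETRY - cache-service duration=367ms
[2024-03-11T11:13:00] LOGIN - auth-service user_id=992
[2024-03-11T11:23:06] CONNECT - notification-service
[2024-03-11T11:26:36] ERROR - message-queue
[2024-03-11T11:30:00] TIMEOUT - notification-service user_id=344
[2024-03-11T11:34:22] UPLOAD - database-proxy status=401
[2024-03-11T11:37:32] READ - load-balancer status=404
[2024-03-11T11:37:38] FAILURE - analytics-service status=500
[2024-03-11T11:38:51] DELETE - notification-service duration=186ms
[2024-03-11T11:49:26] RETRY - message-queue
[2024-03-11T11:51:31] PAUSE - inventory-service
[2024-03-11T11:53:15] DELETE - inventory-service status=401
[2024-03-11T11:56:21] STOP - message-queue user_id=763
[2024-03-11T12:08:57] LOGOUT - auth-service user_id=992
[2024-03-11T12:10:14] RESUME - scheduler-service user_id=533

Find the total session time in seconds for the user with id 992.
3357

To calculate session duration:

1. Find LOGIN event for user_id=992: 2024-03-11T11:13:00
2. Find LOGOUT event for user_id=992: 2024-03-11T12:08:57
3. Session duration: 2024-03-11T12:08:57 - 2024-03-11T11:13:00 = 3357 seconds (55 minutes)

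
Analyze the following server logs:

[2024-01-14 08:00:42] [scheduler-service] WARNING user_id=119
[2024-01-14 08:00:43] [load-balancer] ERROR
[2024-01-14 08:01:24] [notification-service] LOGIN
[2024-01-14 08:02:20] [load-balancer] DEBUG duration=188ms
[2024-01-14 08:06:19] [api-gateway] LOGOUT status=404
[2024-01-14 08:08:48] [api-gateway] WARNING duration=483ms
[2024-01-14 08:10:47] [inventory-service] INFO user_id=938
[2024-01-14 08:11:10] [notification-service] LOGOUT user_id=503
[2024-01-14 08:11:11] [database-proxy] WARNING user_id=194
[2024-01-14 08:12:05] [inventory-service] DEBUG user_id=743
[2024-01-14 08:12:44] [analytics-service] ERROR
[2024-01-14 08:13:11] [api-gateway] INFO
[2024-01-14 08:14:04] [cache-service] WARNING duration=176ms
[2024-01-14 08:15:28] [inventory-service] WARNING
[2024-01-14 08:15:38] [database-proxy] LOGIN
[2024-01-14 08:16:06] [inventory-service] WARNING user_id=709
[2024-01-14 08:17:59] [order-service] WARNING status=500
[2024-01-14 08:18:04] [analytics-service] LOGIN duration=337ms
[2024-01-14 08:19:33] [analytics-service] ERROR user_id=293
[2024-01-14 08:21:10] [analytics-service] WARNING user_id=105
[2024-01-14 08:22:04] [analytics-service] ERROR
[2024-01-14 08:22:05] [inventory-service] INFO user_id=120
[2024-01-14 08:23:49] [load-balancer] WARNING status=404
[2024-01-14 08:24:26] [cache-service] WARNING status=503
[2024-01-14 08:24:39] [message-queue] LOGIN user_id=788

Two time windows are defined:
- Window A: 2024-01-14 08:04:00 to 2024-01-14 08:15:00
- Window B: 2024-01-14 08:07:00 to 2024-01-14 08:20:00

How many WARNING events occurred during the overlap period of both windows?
3

To find overlap events:

1. Window A: 2024-01-14 08:04:00 to 2024-01-14 08:15:00
2. Window B: 2024-01-14 08:07:00 to 2024-01-14 08:20:00
3. Overlap period: 2024-01-14 08:07:00 to 2024-01-14 08:15:00
4. Count WARNING events in overlap: 3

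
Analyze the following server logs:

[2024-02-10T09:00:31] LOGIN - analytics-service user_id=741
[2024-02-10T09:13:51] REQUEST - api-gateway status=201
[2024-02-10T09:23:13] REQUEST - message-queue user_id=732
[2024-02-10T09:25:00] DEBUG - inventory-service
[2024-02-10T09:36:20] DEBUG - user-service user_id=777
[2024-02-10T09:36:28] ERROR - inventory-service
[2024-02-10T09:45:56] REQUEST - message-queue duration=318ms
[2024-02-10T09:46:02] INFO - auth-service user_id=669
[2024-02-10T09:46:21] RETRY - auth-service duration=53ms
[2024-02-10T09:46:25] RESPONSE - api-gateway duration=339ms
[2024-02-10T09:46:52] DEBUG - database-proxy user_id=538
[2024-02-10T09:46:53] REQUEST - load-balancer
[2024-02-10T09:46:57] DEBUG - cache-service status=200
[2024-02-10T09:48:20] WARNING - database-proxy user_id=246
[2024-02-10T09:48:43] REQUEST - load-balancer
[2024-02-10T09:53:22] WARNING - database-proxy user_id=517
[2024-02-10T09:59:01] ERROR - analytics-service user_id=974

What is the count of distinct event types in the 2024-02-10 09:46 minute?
5

To count unique event types:

1. Filter events in the minute starting at 2024-02-10 09:46
2. Extract event types from matching entries
3. Count unique types: 5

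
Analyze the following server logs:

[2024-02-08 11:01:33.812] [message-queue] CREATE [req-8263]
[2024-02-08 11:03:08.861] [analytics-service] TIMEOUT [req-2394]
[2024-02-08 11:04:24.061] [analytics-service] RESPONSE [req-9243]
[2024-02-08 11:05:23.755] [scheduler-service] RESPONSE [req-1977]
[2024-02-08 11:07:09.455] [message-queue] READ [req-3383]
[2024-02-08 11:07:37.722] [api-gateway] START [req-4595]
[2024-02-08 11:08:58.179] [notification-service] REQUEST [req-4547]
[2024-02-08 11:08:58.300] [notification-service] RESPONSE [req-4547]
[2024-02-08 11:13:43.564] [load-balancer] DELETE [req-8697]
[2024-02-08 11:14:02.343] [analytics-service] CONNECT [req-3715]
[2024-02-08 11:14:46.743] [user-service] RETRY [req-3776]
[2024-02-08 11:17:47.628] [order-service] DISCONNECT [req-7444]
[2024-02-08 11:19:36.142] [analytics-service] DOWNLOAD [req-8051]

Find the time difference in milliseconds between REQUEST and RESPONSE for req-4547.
121

To calculate latency:

1. Find REQUEST with id req-4547: 2024-02-08 11:08:58.179
2. Find RESPONSE with id req-4547: 2024-02-08 11:08:58.300
3. Latency: 2024-02-08 11:08:58.300 - 2024-02-08 11:08:58.179 = 121ms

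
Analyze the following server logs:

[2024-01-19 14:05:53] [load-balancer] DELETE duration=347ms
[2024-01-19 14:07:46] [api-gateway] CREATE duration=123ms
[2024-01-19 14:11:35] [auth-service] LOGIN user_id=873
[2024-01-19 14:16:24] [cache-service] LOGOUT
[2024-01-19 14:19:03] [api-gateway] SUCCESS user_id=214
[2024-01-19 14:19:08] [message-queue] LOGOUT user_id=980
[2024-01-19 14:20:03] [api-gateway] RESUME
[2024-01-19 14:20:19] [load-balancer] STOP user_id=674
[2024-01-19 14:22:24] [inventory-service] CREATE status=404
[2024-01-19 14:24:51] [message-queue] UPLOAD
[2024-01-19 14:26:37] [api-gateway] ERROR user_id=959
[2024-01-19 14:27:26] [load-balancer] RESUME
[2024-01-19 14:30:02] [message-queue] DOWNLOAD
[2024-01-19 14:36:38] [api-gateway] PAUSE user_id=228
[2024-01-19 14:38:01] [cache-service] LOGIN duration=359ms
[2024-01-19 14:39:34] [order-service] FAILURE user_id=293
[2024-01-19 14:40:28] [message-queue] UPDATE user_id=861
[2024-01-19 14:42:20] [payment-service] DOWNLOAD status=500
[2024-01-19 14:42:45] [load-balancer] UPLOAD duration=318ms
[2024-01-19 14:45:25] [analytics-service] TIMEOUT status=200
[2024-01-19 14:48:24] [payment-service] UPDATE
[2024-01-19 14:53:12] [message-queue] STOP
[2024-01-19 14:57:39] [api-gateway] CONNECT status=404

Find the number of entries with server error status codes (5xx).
1

To find matching entries:

1. Pattern to match: server error status codes (5xx)
2. Scan each log entry for the pattern
3. Count matches: 1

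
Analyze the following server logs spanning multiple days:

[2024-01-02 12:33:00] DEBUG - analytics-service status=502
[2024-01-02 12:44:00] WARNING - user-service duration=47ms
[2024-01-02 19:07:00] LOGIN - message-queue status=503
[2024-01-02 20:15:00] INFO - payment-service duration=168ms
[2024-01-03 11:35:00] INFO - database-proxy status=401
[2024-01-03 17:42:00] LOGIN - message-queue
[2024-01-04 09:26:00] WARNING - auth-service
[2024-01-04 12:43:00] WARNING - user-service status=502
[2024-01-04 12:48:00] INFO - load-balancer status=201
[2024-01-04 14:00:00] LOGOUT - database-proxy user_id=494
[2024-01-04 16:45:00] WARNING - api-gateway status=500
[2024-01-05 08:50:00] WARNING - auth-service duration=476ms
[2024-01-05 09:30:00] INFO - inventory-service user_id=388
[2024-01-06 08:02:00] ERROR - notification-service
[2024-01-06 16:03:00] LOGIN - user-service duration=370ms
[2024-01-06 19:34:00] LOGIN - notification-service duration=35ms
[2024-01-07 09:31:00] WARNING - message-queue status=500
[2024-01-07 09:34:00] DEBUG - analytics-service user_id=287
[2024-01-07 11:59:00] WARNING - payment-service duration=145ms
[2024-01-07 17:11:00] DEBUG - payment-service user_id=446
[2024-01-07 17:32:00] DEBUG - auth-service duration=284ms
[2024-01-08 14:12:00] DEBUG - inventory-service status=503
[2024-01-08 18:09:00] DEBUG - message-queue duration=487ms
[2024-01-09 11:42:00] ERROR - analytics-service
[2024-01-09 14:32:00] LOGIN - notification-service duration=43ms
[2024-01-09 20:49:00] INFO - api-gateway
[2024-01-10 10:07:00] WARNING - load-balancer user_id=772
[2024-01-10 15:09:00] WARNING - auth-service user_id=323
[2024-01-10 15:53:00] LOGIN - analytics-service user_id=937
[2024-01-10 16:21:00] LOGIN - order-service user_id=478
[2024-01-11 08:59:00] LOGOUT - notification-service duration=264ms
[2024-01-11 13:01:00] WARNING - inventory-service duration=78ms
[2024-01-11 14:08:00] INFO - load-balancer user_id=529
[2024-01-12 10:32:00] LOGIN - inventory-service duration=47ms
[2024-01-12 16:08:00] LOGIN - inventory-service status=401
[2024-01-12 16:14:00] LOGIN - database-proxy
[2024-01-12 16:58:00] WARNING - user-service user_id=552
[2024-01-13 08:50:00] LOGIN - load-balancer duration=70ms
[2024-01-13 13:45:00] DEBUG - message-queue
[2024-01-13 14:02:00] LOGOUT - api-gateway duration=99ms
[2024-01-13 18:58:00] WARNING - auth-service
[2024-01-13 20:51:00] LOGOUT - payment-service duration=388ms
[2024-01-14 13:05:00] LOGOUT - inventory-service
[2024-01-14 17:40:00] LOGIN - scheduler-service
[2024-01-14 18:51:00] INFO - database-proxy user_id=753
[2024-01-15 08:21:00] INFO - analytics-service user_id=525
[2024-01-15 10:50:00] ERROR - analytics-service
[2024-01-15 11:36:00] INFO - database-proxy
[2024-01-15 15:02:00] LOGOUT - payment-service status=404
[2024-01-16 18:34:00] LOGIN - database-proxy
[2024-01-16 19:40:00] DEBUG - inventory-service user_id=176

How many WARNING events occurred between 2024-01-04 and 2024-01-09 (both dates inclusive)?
6

To filter by date range:

1. Date range: 2024-01-04 through 2024-01-09, both dates inclusive
2. Filter for WARNING events whose date falls in this range
3. Count matching events: 6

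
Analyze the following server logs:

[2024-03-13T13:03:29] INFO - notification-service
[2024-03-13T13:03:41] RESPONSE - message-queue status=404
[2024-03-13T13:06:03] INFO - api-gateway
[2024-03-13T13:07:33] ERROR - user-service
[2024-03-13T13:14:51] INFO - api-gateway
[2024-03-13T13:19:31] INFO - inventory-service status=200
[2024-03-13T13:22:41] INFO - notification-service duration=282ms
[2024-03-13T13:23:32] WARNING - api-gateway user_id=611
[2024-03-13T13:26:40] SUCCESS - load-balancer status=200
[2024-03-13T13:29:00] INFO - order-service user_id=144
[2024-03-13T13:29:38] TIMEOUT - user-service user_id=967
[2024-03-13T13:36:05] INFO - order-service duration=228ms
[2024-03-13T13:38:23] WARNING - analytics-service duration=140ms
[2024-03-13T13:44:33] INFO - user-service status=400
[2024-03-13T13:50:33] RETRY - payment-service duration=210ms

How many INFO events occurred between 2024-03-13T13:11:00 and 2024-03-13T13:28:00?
3

To count events in the time window:

1. Window boundaries: 2024-03-13T13:11:00 to 2024-03-13T13:28:00
2. Filter for INFO events within this window
3. Count matching events: 3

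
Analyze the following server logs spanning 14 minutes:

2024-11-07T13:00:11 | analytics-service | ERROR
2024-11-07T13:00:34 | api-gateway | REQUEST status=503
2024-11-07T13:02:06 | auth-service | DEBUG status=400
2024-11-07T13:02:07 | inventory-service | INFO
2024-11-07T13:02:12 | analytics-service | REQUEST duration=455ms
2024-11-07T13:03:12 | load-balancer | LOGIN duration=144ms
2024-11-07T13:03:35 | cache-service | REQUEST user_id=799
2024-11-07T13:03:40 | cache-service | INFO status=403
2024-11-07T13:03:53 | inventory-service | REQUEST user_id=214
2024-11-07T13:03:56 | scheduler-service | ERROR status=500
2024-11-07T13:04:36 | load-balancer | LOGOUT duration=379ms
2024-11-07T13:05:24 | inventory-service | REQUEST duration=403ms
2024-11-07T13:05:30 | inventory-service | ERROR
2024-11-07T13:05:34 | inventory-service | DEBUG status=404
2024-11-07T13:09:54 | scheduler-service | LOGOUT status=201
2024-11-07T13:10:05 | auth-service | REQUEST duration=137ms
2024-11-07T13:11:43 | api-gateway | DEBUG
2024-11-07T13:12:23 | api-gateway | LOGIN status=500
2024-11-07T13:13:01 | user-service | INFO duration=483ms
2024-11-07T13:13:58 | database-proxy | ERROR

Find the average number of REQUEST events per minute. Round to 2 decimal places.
0.43

To calculate the rate:

1. Count total REQUEST events: 6
2. Total time period: 14 minutes
3. Rate = 6 / 14 = 0.43 events per minute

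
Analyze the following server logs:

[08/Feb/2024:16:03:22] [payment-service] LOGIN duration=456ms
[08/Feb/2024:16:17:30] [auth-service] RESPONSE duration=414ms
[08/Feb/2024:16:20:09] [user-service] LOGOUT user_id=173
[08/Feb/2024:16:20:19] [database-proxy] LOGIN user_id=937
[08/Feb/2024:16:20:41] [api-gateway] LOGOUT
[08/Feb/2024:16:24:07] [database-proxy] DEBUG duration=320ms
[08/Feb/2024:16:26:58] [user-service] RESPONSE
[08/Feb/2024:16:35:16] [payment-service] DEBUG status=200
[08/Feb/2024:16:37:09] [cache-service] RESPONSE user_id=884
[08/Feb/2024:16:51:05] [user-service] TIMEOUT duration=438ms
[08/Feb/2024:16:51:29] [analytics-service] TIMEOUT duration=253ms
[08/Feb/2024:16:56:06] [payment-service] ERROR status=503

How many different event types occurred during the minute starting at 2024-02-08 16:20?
2

To count unique event types:

1. Filter events in the minute starting at 2024-02-08 16:20
2. Extract event types from matching entries
3. Count unique types: 2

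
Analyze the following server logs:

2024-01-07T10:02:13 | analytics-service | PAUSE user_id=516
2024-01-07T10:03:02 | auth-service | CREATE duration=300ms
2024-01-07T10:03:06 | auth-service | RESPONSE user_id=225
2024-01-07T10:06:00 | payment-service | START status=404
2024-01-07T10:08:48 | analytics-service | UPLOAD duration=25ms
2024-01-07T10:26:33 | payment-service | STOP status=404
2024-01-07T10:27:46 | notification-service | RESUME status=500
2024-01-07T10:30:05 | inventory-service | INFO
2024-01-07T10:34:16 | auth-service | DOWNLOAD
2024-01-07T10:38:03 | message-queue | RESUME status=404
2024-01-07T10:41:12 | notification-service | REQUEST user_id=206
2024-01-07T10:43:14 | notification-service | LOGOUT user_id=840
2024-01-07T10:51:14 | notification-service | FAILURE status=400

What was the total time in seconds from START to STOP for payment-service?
1233

To calculate state duration:

1. Find START event for payment-service: 2024-01-07T10:06:00
2. Find STOP event for payment-service: 2024-01-07T10:26:33
3. Calculate duration: 2024-01-07T10:26:33 - 2024-01-07T10:06:00 = 1233 seconds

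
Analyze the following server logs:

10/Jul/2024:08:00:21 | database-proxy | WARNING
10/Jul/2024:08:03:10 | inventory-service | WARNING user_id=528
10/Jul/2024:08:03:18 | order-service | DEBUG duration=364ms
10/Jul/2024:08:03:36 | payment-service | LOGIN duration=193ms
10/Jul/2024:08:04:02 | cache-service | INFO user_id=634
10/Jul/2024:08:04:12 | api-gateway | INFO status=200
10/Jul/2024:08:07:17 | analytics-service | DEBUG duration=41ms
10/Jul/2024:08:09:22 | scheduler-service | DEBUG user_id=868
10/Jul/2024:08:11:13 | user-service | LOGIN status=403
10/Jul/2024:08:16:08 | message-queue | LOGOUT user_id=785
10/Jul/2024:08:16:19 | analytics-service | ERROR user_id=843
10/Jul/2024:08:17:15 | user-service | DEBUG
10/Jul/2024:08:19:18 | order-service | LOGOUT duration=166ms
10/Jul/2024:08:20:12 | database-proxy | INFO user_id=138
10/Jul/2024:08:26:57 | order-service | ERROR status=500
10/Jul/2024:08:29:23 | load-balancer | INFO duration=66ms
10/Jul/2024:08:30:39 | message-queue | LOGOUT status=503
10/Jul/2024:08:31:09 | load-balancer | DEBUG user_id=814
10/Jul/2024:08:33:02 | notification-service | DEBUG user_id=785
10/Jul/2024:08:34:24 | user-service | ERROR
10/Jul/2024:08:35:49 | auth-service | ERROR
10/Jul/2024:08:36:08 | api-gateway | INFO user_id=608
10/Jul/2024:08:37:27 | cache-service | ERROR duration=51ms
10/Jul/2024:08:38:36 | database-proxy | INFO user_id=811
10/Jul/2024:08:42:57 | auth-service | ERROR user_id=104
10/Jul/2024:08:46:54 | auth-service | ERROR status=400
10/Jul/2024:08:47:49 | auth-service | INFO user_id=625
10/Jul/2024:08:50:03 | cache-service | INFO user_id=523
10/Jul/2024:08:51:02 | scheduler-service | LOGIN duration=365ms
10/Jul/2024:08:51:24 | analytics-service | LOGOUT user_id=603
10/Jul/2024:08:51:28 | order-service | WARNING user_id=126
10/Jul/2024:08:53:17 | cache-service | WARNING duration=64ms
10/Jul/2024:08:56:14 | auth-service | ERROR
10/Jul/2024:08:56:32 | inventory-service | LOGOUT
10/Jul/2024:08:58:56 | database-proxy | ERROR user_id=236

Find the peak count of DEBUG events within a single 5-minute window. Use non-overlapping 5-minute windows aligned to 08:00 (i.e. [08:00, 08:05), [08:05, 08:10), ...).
2

To find the burst window:

1. Divide the log period into non-overlapping 5-minute windows starting at 08:00
2. Count DEBUG events in each window
3. Find the window with maximum count
4. Maximum events in a window: 2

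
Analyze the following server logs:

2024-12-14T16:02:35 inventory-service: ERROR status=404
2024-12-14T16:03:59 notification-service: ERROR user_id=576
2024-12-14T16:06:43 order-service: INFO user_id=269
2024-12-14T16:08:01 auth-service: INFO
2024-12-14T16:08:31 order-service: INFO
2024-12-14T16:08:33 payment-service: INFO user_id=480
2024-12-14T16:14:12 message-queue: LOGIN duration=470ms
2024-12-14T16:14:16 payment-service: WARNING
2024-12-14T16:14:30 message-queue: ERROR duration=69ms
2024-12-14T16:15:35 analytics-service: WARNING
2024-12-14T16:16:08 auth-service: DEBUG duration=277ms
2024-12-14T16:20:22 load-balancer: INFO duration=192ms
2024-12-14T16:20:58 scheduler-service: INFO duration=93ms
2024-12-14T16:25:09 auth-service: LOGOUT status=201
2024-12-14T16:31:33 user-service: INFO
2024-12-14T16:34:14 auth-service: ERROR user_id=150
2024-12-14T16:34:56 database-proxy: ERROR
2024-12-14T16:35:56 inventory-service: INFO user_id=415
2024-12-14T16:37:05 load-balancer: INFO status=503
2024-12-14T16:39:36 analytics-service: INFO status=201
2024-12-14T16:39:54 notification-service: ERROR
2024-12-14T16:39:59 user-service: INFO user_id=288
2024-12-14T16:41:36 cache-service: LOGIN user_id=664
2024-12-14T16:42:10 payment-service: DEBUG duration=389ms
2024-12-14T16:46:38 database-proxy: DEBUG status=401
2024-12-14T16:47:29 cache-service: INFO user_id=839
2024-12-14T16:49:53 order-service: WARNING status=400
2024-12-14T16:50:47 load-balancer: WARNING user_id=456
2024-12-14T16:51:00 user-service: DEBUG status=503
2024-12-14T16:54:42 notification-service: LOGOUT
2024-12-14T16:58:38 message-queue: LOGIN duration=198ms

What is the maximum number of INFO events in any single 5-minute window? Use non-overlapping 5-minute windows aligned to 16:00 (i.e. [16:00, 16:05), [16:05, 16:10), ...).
4

To find the burst window:

1. Divide the log period into non-overlapping 5-minute windows starting at 16:00
2. Count INFO events in each window
3. Find the window with maximum count
4. Maximum events in a window: 4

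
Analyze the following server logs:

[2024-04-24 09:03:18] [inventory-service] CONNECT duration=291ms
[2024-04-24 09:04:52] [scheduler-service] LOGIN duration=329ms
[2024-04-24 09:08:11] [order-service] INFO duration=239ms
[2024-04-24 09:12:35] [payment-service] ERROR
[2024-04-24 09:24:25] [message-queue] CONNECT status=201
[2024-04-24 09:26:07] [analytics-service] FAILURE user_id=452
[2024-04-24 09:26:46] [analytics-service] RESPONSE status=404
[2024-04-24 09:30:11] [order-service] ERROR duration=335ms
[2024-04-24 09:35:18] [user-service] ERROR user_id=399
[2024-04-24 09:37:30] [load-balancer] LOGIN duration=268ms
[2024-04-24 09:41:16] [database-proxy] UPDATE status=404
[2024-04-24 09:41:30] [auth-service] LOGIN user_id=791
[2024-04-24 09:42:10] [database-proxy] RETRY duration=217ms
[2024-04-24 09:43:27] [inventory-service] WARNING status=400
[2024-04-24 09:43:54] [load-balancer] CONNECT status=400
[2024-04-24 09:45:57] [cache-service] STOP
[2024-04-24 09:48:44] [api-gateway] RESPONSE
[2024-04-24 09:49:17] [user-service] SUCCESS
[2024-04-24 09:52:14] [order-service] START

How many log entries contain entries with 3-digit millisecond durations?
6

To find matching entries:

1. Pattern to match: entries with 3-digit millisecond durations
2. Scan each log entry for the pattern
3. Count matches: 6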